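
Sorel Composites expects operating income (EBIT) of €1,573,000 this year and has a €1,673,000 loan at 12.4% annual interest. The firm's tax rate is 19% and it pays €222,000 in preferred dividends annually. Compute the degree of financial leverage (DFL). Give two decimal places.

1.44

Interest = €207,452.00.
Preferred dividends grossed up pre-tax: €222,000 / (1 − 0.19) = €274,074.07.
DFL = EBIT ÷ [EBIT − I − D_p/(1−t)] = €1,573,000 ÷ [€1,573,000 − €207,452.00 − €274,074.07] = €1,573,000 ÷ €1,091,473.93 = 1.4412.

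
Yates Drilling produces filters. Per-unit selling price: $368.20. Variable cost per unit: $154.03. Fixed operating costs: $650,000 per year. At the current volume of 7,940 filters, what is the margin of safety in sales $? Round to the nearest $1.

Each unit contributes $368.20 − $154.03 = $214.17. Break-even units = $650,000 ÷ $214.17 = 3,034.97; break-even revenue = 3,034.97 × $368.20 = $1,117,476.77.
Current sales = 7,940 × $368.20 = $2,923,508.00.
Margin of safety = $2,923,508.00 − $1,117,476.77 = $1,806,031.

$1,806,031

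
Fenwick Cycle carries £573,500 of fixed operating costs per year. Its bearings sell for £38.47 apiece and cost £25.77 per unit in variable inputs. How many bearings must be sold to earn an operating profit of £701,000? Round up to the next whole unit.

Unit CM = price − variable cost = £38.47 − £25.77 = £12.70.
Units = (FC + target) / CM = (£573,500 + £701,000) / £12.70 = 100,354.33, so 100,355 bearings.

100,355 bearings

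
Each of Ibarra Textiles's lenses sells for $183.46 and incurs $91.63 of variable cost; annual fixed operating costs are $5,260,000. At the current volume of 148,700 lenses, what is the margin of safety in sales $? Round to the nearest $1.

$16,771,958

Contribution margin per unit = $183.46 − $91.63 = $91.83. Break-even units = $5,260,000 ÷ $91.83 = 57,279.76; break-even revenue = 57,279.76 × $183.46 = $10,508,544.05.
Actual sales revenue = 148,700 × $183.46 = $27,280,502.00.
Margin of safety = $27,280,502.00 − $10,508,544.05 = $16,771,958.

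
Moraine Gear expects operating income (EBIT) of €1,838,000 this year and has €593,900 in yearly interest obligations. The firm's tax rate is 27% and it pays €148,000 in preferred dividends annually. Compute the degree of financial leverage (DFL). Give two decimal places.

1.76

Annual interest charges come to €593,900.00.
Preferred dividends grossed up pre-tax: €148,000 / (1 − 0.27) = €202,739.73.
DFL = EBIT ÷ [EBIT − I − D_p/(1−t)] = €1,838,000 ÷ [€1,838,000 − €593,900.00 − €202,739.73] = €1,838,000 ÷ €1,041,360.27 = 1.7650.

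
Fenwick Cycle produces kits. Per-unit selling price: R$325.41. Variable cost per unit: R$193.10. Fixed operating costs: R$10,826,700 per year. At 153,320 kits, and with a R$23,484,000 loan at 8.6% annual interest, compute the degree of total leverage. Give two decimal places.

2.73

Contribution at this volume is 153,320 × R$132.31 = R$20,285,769.20.
Subtracting fixed costs: EBIT = R$20,285,769.20 − R$10,826,700 = R$9,459,069.20. Interest = R$2,019,624.00.
DOL = R$20,285,769.20 ÷ R$9,459,069.20 = 2.1446; DFL = R$9,459,069.20 ÷ R$7,439,445.20 = 1.2715.
DCL = DOL × DFL = 2.1446 × 1.2715 = 2.7269.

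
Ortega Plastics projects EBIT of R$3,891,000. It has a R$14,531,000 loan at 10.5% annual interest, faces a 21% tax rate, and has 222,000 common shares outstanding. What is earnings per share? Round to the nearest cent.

R$8.42

Pre-tax income = R$3,891,000 − R$1,525,755.00 = R$2,365,245.00.
After tax at 21%: net income = R$2,365,245.00 × 0.79 = R$1,868,543.55.
Per share: R$1,868,543.55 / 222,000 shares = R$8.42.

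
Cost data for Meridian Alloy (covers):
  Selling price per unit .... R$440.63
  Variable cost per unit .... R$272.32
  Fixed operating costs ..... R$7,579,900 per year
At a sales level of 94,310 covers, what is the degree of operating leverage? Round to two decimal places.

Contribution at this volume is 94,310 × R$168.31 = R$15,873,316.10.
Operating income = contribution − fixed costs = R$15,873,316.10 − R$7,579,900 = R$8,293,416.10.
Degree of operating leverage = R$15,873,316.10 / R$8,293,416.10 = 1.9140.

1.91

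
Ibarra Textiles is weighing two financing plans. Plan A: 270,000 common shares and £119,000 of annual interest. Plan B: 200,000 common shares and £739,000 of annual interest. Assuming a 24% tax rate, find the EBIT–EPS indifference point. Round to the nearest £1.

£2,510,429

Set EPS_A = EPS_B: (EBIT − £119,000)(1 − 0.24) ÷ 270,000 = (EBIT − £739,000)(1 − 0.24) ÷ 200,000.
The (1 − t) factor cancels: (EBIT − 119,000) × 200,000 = (EBIT − 739,000) × 270,000.
Solving, EBIT = (739,000·270,000 − 119,000·200,000) / (270,000 − 200,000) = 175,730,000,000 / 70,000 = 2,510,428.57.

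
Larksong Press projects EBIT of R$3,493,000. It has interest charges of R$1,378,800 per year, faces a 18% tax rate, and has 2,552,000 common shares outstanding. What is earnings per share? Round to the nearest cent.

Interest = R$1,378,800.00, so EBT = R$3,493,000 − R$1,378,800.00 = R$2,114,200.00.
After tax at 18%: net income = R$2,114,200.00 × 0.82 = R$1,733,644.00.
EPS = R$1,733,644.00 ÷ 2,552,000 = R$0.68.

R$0.68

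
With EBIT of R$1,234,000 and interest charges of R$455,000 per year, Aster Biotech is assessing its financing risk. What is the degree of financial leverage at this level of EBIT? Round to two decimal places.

1.58

Interest = R$455,000.00.
Degree of financial leverage = EBIT / (EBIT − interest) = R$1,234,000 / R$779,000.00 = 1.5841.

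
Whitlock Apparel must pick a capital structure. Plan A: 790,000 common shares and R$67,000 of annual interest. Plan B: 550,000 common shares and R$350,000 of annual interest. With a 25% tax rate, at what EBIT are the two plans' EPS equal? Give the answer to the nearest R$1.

Set EPS_A = EPS_B: (EBIT − R$67,000)(1 − 0.25) ÷ 790,000 = (EBIT − R$350,000)(1 − 0.25) ÷ 550,000.
The (1 − t) factor cancels: (EBIT − 67,000) × 550,000 = (EBIT − 350,000) × 790,000.
Solving, EBIT = (350,000·790,000 − 67,000·550,000) / (790,000 − 550,000) = 239,650,000,000 / 240,000 = 998,541.67.

R$998,542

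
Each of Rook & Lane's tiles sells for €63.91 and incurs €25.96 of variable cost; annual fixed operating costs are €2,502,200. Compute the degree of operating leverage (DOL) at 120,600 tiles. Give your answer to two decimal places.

2.21

At 120,600 units, contribution = 120,600 × €37.95 = €4,576,770.00.
Subtracting fixed costs: EBIT = €4,576,770.00 − €2,502,200 = €2,074,570.00.
Degree of operating leverage = €4,576,770.00 / €2,074,570.00 = 2.2061.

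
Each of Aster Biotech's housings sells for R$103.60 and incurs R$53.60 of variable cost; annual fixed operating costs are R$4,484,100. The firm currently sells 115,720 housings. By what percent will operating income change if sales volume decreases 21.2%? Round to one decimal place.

At 115,720 units, contribution = 115,720 × R$50.00 = R$5,786,000.00.
Operating income = contribution − fixed costs = R$5,786,000.00 − R$4,484,100 = R$1,301,900.00.
DOL = contribution ÷ EBIT = R$5,786,000.00 ÷ R$1,301,900.00 = 4.4443.
%ΔEBIT = DOL × %ΔSales = 4.4443 × -21.2% = -94.2%.

-94.2%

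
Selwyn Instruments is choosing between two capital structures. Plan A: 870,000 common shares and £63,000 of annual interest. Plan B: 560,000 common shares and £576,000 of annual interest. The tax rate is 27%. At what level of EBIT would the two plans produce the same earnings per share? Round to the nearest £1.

At indifference, (EBIT − 63,000)(1 − t)/870,000 = (EBIT − 576,000)(1 − t)/560,000.
Cancelling (1 − t) and cross-multiplying: 560,000·(EBIT − 63,000) = 870,000·(EBIT − 576,000).
EBIT × (870,000 − 560,000) = 576,000 × 870,000 − 63,000 × 560,000 = 465,840,000,000, so EBIT = 465,840,000,000 ÷ 310,000 = 1,502,709.68.

£1,502,710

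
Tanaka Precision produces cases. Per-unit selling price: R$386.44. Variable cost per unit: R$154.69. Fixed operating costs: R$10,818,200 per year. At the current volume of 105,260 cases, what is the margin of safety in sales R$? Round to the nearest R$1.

Contribution margin per unit = R$386.44 − R$154.69 = R$231.75. Break-even units = R$10,818,200 ÷ R$231.75 = 46,680.47; break-even revenue = 46,680.47 × R$386.44 = R$18,039,202.62.
Current sales = 105,260 × R$386.44 = R$40,676,674.40.
Margin of safety = R$40,676,674.40 − R$18,039,202.62 = R$22,637,472.

R$22,637,472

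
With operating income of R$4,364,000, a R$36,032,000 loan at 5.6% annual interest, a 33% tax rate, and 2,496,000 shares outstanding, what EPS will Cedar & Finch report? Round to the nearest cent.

R$0.63

Pre-tax income = R$4,364,000 − R$2,017,792.00 = R$2,346,208.00.
After tax at 33%: net income = R$2,346,208.00 × 0.67 = R$1,571,959.36.
Per share: R$1,571,959.36 / 2,496,000 shares = R$0.63.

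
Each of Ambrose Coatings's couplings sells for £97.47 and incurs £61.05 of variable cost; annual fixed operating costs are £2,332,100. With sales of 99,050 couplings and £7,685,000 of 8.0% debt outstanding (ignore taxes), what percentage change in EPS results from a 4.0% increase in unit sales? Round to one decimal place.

At 99,050 units, contribution = 99,050 × £36.42 = £3,607,401.00.
Subtracting fixed costs: EBIT = £3,607,401.00 − £2,332,100 = £1,275,301.00.
After interest of £614,800.00, pre-tax earnings = £660,501.00.
DCL = total CM / (EBIT − I) = £3,607,401.00 / £660,501.00 = 5.4616.
EPS therefore changes by 5.4616 × (+4.0%) = +21.8%.

+21.8%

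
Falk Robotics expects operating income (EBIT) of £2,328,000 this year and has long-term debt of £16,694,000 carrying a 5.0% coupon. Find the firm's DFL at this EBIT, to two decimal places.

1.56

Interest = £834,700.00.
DFL = EBIT ÷ (EBIT − I) = £2,328,000 ÷ (£2,328,000 − £834,700.00) = £2,328,000 ÷ £1,493,300.00 = 1.5590.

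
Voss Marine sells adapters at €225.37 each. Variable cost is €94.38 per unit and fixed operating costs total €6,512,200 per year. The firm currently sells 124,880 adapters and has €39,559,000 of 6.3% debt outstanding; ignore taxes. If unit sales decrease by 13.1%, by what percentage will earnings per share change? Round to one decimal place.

Contribution at this volume is 124,880 × €130.99 = €16,358,031.20.
EBIT = €16,358,031.20 − €6,512,200 = €9,845,831.20.
Interest = €2,492,217.00, so EBIT − I = €7,353,614.20.
DCL = total CM / (EBIT − I) = €16,358,031.20 / €7,353,614.20 = 2.2245.
%ΔEPS = DCL × %ΔSales = 2.2245 × -13.1% = -29.1%.

-29.1%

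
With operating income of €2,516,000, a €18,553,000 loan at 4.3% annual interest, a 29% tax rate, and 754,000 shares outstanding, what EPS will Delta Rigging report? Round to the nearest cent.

€1.62

Pre-tax income = €2,516,000 − €797,779.00 = €1,718,221.00.
After tax at 29%: net income = €1,718,221.00 × 0.71 = €1,219,936.91.
Per share: €1,219,936.91 / 754,000 shares = €1.62.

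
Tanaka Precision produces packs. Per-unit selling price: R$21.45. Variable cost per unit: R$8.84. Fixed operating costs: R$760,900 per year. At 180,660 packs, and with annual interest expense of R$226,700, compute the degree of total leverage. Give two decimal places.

Total contribution margin = 180,660 × R$12.61 = R$2,278,122.60.
Operating income = contribution − fixed costs = R$2,278,122.60 − R$760,900 = R$1,517,222.60. Interest = R$226,700.00, so EBIT − I = R$1,290,522.60.
Degree of total leverage = total CM / (EBIT − interest) = R$2,278,122.60 / R$1,290,522.60 = 1.7653.

1.77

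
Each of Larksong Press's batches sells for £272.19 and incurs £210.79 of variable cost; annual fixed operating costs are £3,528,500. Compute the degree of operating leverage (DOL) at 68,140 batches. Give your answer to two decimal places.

6.38

Contribution at this volume is 68,140 × £61.40 = £4,183,796.00.
Subtracting fixed costs: EBIT = £4,183,796.00 − £3,528,500 = £655,296.00.
Degree of operating leverage = £4,183,796.00 / £655,296.00 = 6.3846.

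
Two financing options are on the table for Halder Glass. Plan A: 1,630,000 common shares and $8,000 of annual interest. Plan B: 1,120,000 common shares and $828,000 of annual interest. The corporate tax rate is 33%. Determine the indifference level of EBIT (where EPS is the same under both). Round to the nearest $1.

At indifference, (EBIT − 8,000)(1 − t)/1,630,000 = (EBIT − 828,000)(1 − t)/1,120,000.
The (1 − t) factor cancels: (EBIT − 8,000) × 1,120,000 = (EBIT − 828,000) × 1,630,000.
EBIT × (1,630,000 − 1,120,000) = 828,000 × 1,630,000 − 8,000 × 1,120,000 = 1,340,680,000,000, so EBIT = 1,340,680,000,000 ÷ 510,000 = 2,628,784.31.

$2,628,784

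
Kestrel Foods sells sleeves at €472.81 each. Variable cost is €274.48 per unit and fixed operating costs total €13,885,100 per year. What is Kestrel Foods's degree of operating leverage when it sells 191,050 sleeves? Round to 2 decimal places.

1.58

Contribution at this volume is 191,050 × €198.33 = €37,890,946.50.
Operating income = contribution − fixed costs = €37,890,946.50 − €13,885,100 = €24,005,846.50.
Degree of operating leverage = €37,890,946.50 / €24,005,846.50 = 1.5784.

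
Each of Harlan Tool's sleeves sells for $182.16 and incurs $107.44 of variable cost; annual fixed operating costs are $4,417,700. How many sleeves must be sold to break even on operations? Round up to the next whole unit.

59,124 sleeves

Each unit contributes $182.16 − $107.44 = $74.72.
Units to break even: $4,417,700 ÷ $74.72 = 59,123.39, rounded up to 59,124.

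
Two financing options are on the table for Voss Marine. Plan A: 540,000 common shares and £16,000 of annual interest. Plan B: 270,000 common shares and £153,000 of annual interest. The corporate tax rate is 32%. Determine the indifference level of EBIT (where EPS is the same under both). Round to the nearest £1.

£290,000

At indifference, (EBIT − 16,000)(1 − t)/540,000 = (EBIT − 153,000)(1 − t)/270,000.
The (1 − t) factor cancels: (EBIT − 16,000) × 270,000 = (EBIT − 153,000) × 540,000.
EBIT × (540,000 − 270,000) = 153,000 × 540,000 − 16,000 × 270,000 = 78,300,000,000, so EBIT = 78,300,000,000 ÷ 270,000 = 290,000.00.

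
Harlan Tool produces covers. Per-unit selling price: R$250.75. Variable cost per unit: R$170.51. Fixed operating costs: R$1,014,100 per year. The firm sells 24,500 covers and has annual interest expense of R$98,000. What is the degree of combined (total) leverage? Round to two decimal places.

Contribution at this volume is 24,500 × R$80.24 = R$1,965,880.00.
EBIT = R$1,965,880.00 − R$1,014,100 = R$951,780.00. Interest = R$98,000.00, so EBIT − I = R$853,780.00.
Degree of total leverage = total CM / (EBIT − interest) = R$1,965,880.00 / R$853,780.00 = 2.3026.

2.30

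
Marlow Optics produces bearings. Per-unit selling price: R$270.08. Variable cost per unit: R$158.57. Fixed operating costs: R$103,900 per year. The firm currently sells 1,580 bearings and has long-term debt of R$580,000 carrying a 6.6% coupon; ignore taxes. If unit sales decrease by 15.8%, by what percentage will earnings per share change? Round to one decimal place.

-81.9%

Total contribution margin = 1,580 × R$111.51 = R$176,185.80.
Operating income = contribution − fixed costs = R$176,185.80 − R$103,900 = R$72,285.80.
Interest = R$38,280.00, so EBIT − I = R$34,005.80.
DCL = total CM / (EBIT − I) = R$176,185.80 / R$34,005.80 = 5.1811.
%ΔEPS = DCL × %ΔSales = 5.1811 × -15.8% = -81.9%.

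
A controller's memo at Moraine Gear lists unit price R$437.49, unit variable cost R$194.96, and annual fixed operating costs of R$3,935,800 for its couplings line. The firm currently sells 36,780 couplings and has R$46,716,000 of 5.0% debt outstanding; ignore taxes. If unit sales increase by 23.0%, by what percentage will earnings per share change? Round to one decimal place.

+77.5%

Total contribution margin = 36,780 × R$242.53 = R$8,920,253.40.
Subtracting fixed costs: EBIT = R$8,920,253.40 − R$3,935,800 = R$4,984,453.40.
After interest of R$2,335,800.00, pre-tax earnings = R$2,648,653.40.
Degree of combined leverage = contribution ÷ (EBIT − I) = R$8,920,253.40 ÷ R$2,648,653.40 = 3.3678.
%ΔEPS = DCL × %ΔSales = 3.3678 × +23.0% = +77.5%.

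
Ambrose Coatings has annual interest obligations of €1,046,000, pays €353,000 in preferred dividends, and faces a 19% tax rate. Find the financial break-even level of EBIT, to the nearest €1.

Preferred dividends are paid after tax, so their pre-tax equivalent is €353,000 ÷ (1 − 0.19) = €435,802.47.
EPS = 0 when EBIT covers interest plus the pre-tax preferred burden: €1,046,000 + €435,802.47 = €1,481,802.47.

€1,481,802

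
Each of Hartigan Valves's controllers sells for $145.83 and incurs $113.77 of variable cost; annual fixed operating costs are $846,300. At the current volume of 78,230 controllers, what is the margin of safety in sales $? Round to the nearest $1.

Unit CM = price − variable cost = $145.83 − $113.77 = $32.06. Break-even units = $846,300 ÷ $32.06 = 26,397.38; break-even revenue = 26,397.38 × $145.83 = $3,849,529.91.
Actual sales revenue = 78,230 × $145.83 = $11,408,280.90.
Margin of safety = $11,408,280.90 − $3,849,529.91 = $7,558,751.

$7,558,751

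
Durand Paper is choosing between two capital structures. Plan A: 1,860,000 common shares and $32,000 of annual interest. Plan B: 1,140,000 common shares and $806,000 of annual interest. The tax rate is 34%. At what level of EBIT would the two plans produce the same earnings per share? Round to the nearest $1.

$2,031,500

At indifference, (EBIT − 32,000)(1 − t)/1,860,000 = (EBIT − 806,000)(1 − t)/1,140,000.
Cancelling (1 − t) and cross-multiplying: 1,140,000·(EBIT − 32,000) = 1,860,000·(EBIT − 806,000).
EBIT × (1,860,000 − 1,140,000) = 806,000 × 1,860,000 − 32,000 × 1,140,000 = 1,462,680,000,000, so EBIT = 1,462,680,000,000 ÷ 720,000 = 2,031,500.00.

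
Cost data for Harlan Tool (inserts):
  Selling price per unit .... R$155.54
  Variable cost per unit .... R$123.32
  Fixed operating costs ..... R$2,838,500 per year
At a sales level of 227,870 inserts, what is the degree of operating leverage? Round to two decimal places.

1.63

Contribution at this volume is 227,870 × R$32.22 = R$7,341,971.40.
Operating income = contribution − fixed costs = R$7,341,971.40 − R$2,838,500 = R$4,503,471.40.
DOL = contribution ÷ EBIT = R$7,341,971.40 ÷ R$4,503,471.40 = 1.6303.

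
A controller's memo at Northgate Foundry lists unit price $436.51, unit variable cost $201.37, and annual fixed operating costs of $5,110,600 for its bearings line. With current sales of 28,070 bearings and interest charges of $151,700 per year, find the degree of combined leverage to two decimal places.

4.93

At 28,070 units, contribution = 28,070 × $235.14 = $6,600,379.80.
Operating income = contribution − fixed costs = $6,600,379.80 − $5,110,600 = $1,489,779.80. Interest = $151,700.00.
DOL = $6,600,379.80 ÷ $1,489,779.80 = 4.4304; DFL = $1,489,779.80 ÷ $1,338,079.80 = 1.1134.
DCL = DOL × DFL = 4.4304 × 1.1134 = 4.9328.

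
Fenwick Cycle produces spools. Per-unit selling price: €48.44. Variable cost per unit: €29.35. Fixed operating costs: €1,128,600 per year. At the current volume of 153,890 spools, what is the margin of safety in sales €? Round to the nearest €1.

Each unit contributes €48.44 − €29.35 = €19.09. Break-even units = €1,128,600 ÷ €19.09 = 59,119.96; break-even revenue = 59,119.96 × €48.44 = €2,863,770.77.
Current sales = 153,890 × €48.44 = €7,454,431.60.
Margin of safety = €7,454,431.60 − €2,863,770.77 = €4,590,661.

€4,590,661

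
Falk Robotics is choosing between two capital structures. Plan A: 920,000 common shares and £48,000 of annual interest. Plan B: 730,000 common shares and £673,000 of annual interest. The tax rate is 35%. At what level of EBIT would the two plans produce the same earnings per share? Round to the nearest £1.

£3,074,316

Set EPS_A = EPS_B: (EBIT − £48,000)(1 − 0.35) ÷ 920,000 = (EBIT − £673,000)(1 − 0.35) ÷ 730,000.
Cancelling (1 − t) and cross-multiplying: 730,000·(EBIT − 48,000) = 920,000·(EBIT − 673,000).
Solving, EBIT = (673,000·920,000 − 48,000·730,000) / (920,000 − 730,000) = 584,120,000,000 / 190,000 = 3,074,315.79.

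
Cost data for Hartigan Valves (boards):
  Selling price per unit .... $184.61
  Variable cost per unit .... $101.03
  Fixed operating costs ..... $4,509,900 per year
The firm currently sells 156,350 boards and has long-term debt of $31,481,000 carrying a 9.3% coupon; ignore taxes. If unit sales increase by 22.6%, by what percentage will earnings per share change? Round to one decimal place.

At 156,350 units, contribution = 156,350 × $83.58 = $13,067,733.00.
Subtracting fixed costs: EBIT = $13,067,733.00 − $4,509,900 = $8,557,833.00.
After interest of $2,927,733.00, pre-tax earnings = $5,630,100.00.
DCL = total CM / (EBIT − I) = $13,067,733.00 / $5,630,100.00 = 2.3210.
EPS therefore changes by 2.3210 × (+22.6%) = +52.5%.

+52.5%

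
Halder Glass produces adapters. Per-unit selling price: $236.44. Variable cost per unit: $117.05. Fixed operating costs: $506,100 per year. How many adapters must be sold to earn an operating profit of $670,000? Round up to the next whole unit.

Unit CM = price − variable cost = $236.44 − $117.05 = $119.39.
Need Q such that Q × $119.39 − $506,100 = $670,000, i.e. Q = $1,176,100 / $119.39 = 9,850.91 → 9,851.

9,851 adapters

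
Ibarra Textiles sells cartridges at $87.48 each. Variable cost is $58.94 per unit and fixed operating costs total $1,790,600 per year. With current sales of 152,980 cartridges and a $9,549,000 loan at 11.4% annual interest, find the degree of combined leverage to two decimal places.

At 152,980 units, contribution = 152,980 × $28.54 = $4,366,049.20.
EBIT = $4,366,049.20 − $1,790,600 = $2,575,449.20. Interest = $1,088,586.00, so EBIT − I = $1,486,863.20.
DCL = contribution ÷ (EBIT − I) = $4,366,049.20 ÷ $1,486,863.20 = 2.9364.

2.94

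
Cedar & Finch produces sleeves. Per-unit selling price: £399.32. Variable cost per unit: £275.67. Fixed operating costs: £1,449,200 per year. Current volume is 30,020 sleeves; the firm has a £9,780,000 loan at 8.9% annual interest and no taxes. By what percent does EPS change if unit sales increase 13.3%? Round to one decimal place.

+35.5%

At 30,020 units, contribution = 30,020 × £123.65 = £3,711,973.00.
Subtracting fixed costs: EBIT = £3,711,973.00 − £1,449,200 = £2,262,773.00.
After interest of £870,420.00, pre-tax earnings = £1,392,353.00.
DCL = total CM / (EBIT − I) = £3,711,973.00 / £1,392,353.00 = 2.6660.
EPS therefore changes by 2.6660 × (+13.3%) = +35.5%.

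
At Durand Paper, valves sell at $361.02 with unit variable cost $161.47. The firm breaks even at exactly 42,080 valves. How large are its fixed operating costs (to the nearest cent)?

$8,397,064.00

Unit CM = price − variable cost = $361.02 − $161.47 = $199.55.
Fixed costs = break-even units × CM = 42,080 × $199.55 = $8,397,064.00.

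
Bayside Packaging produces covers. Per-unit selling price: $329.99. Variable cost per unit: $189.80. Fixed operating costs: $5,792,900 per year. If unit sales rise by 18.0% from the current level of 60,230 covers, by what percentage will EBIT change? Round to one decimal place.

+57.3%

Total contribution margin = 60,230 × $140.19 = $8,443,643.70.
EBIT = $8,443,643.70 − $5,792,900 = $2,650,743.70.
Degree of operating leverage = $8,443,643.70 / $2,650,743.70 = 3.1854.
%ΔEBIT = DOL × %ΔSales = 3.1854 × +18.0% = +57.3%.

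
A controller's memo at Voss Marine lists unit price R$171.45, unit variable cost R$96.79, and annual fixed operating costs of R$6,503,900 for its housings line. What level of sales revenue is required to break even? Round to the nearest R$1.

R$14,935,624

Contribution margin per unit = R$171.45 − R$96.79 = R$74.66, a CM ratio of R$74.66 ÷ R$171.45 = 0.4355.
Break-even revenue = fixed costs × price ÷ CM = R$6,503,900 × R$171.45 ÷ R$74.66 = R$14,935,624.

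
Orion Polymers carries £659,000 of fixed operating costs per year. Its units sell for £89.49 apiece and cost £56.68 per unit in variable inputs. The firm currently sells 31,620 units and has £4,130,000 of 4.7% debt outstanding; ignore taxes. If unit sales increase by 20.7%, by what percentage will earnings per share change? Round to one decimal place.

Total contribution margin = 31,620 × £32.81 = £1,037,452.20.
Subtracting fixed costs: EBIT = £1,037,452.20 − £659,000 = £378,452.20.
After interest of £194,110.00, pre-tax earnings = £184,342.20.
DCL = total CM / (EBIT − I) = £1,037,452.20 / £184,342.20 = 5.6279.
EPS therefore changes by 5.6279 × (+20.7%) = +116.5%.

+116.5%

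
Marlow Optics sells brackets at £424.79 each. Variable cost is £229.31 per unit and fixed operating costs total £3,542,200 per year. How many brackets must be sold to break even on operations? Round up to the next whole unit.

18,121 brackets

Unit CM = price − variable cost = £424.79 − £229.31 = £195.48.
Break-even Q = £3,542,200 / £195.48 = 18,120.52 → 18,121 brackets.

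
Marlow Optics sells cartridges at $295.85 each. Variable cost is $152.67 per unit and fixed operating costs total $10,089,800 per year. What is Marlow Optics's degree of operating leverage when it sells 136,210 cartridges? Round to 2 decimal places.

2.07

Total contribution margin = 136,210 × $143.18 = $19,502,547.80.
Subtracting fixed costs: EBIT = $19,502,547.80 − $10,089,800 = $9,412,747.80.
DOL = contribution ÷ EBIT = $19,502,547.80 ÷ $9,412,747.80 = 2.0719.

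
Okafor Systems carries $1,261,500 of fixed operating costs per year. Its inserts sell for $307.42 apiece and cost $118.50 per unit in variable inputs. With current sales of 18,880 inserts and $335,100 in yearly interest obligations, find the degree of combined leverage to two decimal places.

At 18,880 units, contribution = 18,880 × $188.92 = $3,566,809.60.
Operating income = contribution − fixed costs = $3,566,809.60 − $1,261,500 = $2,305,309.60. Interest = $335,100.00.
DOL = $3,566,809.60 ÷ $2,305,309.60 = 1.5472; DFL = $2,305,309.60 ÷ $1,970,209.60 = 1.1701.
Combined leverage = 1.5472 × 1.1701 = 1.8104.

1.81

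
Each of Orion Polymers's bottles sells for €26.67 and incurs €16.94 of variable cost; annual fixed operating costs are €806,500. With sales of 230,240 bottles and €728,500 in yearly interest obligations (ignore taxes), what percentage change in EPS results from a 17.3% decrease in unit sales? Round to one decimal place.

-55.0%

Contribution at this volume is 230,240 × €9.73 = €2,240,235.20.
Subtracting fixed costs: EBIT = €2,240,235.20 − €806,500 = €1,433,735.20.
After interest of €728,500.00, pre-tax earnings = €705,235.20.
DCL = total CM / (EBIT − I) = €2,240,235.20 / €705,235.20 = 3.1766.
EPS therefore changes by 3.1766 × (-17.3%) = -55.0%.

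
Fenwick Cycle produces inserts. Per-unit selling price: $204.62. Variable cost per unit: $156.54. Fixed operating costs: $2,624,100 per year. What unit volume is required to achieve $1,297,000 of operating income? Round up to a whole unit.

81,554 inserts

Each unit contributes $204.62 − $156.54 = $48.08.
Units = (FC + target) / CM = ($2,624,100 + $1,297,000) / $48.08 = 81,553.66, so 81,554 inserts.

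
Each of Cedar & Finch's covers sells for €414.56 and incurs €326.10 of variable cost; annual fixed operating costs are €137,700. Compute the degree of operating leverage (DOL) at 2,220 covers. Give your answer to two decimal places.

3.35

Total contribution margin = 2,220 × €88.46 = €196,381.20.
Operating income = contribution − fixed costs = €196,381.20 − €137,700 = €58,681.20.
Degree of operating leverage = €196,381.20 / €58,681.20 = 3.3466.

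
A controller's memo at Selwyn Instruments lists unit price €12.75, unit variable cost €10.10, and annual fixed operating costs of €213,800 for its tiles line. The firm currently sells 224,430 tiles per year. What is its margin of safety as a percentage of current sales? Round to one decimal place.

Each unit contributes €12.75 − €10.10 = €2.65. Break-even units = €213,800 ÷ €2.65 = 80,679.25; break-even revenue = 80,679.25 × €12.75 = €1,028,660.38.
Actual sales revenue = 224,430 × €12.75 = €2,861,482.50.
Margin of safety = (€2,861,482.50 − €1,028,660.38) ÷ €2,861,482.50 = 64.1%.

64.1%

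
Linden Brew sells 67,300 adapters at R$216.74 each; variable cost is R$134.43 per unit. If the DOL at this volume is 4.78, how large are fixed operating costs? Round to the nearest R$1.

R$4,380,580

At 67,300 units, contribution = 67,300 × R$82.31 = R$5,539,463.00.
Since DOL = CM ÷ EBIT, EBIT = R$5,539,463.00 ÷ 4.78 = R$1,158,883.47.
And FC = contribution − EBIT = R$5,539,463.00 − R$1,158,883.47 = R$4,380,580.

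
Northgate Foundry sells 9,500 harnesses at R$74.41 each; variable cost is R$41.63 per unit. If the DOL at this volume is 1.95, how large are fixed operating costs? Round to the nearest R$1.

Contribution at this volume is 9,500 × R$32.78 = R$311,410.00.
DOL = contribution / EBIT, so EBIT = R$311,410.00 / 1.95 = R$159,697.44.
And FC = contribution − EBIT = R$311,410.00 − R$159,697.44 = R$151,713.

R$151,713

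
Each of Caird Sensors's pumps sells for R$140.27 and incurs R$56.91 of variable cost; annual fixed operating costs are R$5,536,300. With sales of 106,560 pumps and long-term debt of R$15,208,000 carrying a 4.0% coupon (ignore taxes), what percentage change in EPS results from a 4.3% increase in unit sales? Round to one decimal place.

Contribution at this volume is 106,560 × R$83.36 = R$8,882,841.60.
EBIT = R$8,882,841.60 − R$5,536,300 = R$3,346,541.60.
Interest = R$608,320.00, so EBIT − I = R$2,738,221.60.
Degree of combined leverage = contribution ÷ (EBIT − I) = R$8,882,841.60 ÷ R$2,738,221.60 = 3.2440.
EPS therefore changes by 3.2440 × (+4.3%) = +13.9%.

+13.9%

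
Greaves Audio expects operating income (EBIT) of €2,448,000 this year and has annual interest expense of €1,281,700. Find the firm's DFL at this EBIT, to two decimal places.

2.10

Annual interest charges come to €1,281,700.00.
Degree of financial leverage = EBIT / (EBIT − interest) = €2,448,000 / €1,166,300.00 = 2.0989.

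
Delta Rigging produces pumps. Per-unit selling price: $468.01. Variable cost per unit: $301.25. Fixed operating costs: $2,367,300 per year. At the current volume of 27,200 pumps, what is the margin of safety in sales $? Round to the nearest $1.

$6,086,072

Each unit contributes $468.01 − $301.25 = $166.76. Break-even units = $2,367,300 ÷ $166.76 = 14,195.85; break-even revenue = 14,195.85 × $468.01 = $6,643,799.91.
Current sales = 27,200 × $468.01 = $12,729,872.00.
Margin of safety = $12,729,872.00 − $6,643,799.91 = $6,086,072.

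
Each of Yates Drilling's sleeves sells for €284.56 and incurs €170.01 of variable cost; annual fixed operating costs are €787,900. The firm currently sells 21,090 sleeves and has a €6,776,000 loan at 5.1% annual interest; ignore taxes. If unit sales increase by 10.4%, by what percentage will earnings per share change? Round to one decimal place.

Total contribution margin = 21,090 × €114.55 = €2,415,859.50.
EBIT = €2,415,859.50 − €787,900 = €1,627,959.50.
After interest of €345,576.00, pre-tax earnings = €1,282,383.50.
DCL = total CM / (EBIT − I) = €2,415,859.50 / €1,282,383.50 = 1.8839.
%ΔEPS = DCL × %ΔSales = 1.8839 × +10.4% = +19.6%.

+19.6%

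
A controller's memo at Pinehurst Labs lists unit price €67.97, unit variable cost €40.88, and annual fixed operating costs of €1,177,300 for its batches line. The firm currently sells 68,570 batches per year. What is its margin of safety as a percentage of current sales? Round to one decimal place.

36.6%

Contribution margin per unit = €67.97 − €40.88 = €27.09. Break-even units = €1,177,300 ÷ €27.09 = 43,458.84; break-even revenue = 43,458.84 × €67.97 = €2,953,897.42.
Current sales = 68,570 × €67.97 = €4,660,702.90.
Margin of safety = (€4,660,702.90 − €2,953,897.42) ÷ €4,660,702.90 = 36.6%.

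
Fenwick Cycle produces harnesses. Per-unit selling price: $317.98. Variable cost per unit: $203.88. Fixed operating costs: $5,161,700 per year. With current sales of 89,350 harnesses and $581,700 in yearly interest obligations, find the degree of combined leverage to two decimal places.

Contribution at this volume is 89,350 × $114.10 = $10,194,835.00.
Subtracting fixed costs: EBIT = $10,194,835.00 − $5,161,700 = $5,033,135.00. Interest = $581,700.00, so EBIT − I = $4,451,435.00.
DCL = contribution ÷ (EBIT − I) = $10,194,835.00 ÷ $4,451,435.00 = 2.2902.

2.29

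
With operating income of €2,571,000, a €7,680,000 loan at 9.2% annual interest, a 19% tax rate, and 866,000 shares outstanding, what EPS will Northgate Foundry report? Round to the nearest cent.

€1.74

Pre-tax income = €2,571,000 − €706,560.00 = €1,864,440.00.
Net income = €1,864,440.00 × (1 − 0.19) = €1,510,196.40.
EPS = €1,510,196.40 ÷ 866,000 = €1.74.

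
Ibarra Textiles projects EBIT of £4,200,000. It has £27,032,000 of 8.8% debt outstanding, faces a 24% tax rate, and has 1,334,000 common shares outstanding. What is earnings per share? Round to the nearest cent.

Interest = £2,378,816.00, so EBT = £4,200,000 − £2,378,816.00 = £1,821,184.00.
Net income = £1,821,184.00 × (1 − 0.24) = £1,384,099.84.
EPS = £1,384,099.84 ÷ 1,334,000 = £1.04.

£1.04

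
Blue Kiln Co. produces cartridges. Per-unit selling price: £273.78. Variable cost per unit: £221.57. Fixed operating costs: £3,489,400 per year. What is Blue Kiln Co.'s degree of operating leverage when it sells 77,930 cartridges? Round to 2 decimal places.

7.02

At 77,930 units, contribution = 77,930 × £52.21 = £4,068,725.30.
Operating income = contribution − fixed costs = £4,068,725.30 − £3,489,400 = £579,325.30.
Degree of operating leverage = £4,068,725.30 / £579,325.30 = 7.0232.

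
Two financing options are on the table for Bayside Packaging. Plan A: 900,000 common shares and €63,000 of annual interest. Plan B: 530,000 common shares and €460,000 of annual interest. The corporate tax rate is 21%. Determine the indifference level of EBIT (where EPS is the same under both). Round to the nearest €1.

€1,028,676

Set EPS_A = EPS_B: (EBIT − €63,000)(1 − 0.21) ÷ 900,000 = (EBIT − €460,000)(1 − 0.21) ÷ 530,000.
Cancelling (1 − t) and cross-multiplying: 530,000·(EBIT − 63,000) = 900,000·(EBIT − 460,000).
EBIT × (900,000 − 530,000) = 460,000 × 900,000 − 63,000 × 530,000 = 380,610,000,000, so EBIT = 380,610,000,000 ÷ 370,000 = 1,028,675.68.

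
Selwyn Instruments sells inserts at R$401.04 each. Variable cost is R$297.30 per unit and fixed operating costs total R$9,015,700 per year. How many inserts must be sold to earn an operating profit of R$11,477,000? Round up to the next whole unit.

Each unit contributes R$401.04 − R$297.30 = R$103.74.
Units = (FC + target) / CM = (R$9,015,700 + R$11,477,000) / R$103.74 = 197,539.04, so 197,540 inserts.

197,540 inserts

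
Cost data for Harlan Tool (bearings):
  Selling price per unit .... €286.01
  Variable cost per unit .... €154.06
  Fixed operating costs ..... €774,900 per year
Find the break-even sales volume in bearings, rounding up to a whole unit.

Unit CM = price − variable cost = €286.01 − €154.06 = €131.95.
Break-even Q = €774,900 / €131.95 = 5,872.68 → 5,873 bearings.

5,873 bearings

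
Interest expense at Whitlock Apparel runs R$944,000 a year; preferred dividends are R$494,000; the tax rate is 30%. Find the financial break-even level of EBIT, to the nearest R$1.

Preferred dividends are paid after tax, so their pre-tax equivalent is R$494,000 ÷ (1 − 0.30) = R$705,714.29.
Financial break-even EBIT = interest + D_p ÷ (1 − t) = R$944,000 + R$705,714.29 = R$1,649,714.29.

R$1,649,714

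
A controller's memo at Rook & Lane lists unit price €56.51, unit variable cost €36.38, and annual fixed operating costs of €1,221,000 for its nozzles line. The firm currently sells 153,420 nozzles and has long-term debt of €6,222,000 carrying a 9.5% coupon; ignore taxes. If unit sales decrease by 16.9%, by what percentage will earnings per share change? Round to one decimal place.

Total contribution margin = 153,420 × €20.13 = €3,088,344.60.
EBIT = €3,088,344.60 − €1,221,000 = €1,867,344.60.
After interest of €591,090.00, pre-tax earnings = €1,276,254.60.
Degree of combined leverage = contribution ÷ (EBIT − I) = €3,088,344.60 ÷ €1,276,254.60 = 2.4198.
%ΔEPS = DCL × %ΔSales = 2.4198 × -16.9% = -40.9%.

-40.9%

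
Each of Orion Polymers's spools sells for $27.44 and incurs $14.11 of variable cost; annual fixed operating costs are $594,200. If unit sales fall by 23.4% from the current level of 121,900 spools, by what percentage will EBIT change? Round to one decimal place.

At 121,900 units, contribution = 121,900 × $13.33 = $1,624,927.00.
Operating income = contribution − fixed costs = $1,624,927.00 − $594,200 = $1,030,727.00.
DOL = contribution ÷ EBIT = $1,624,927.00 ÷ $1,030,727.00 = 1.5765.
%ΔEBIT = DOL × %ΔSales = 1.5765 × -23.4% = -36.9%.

-36.9%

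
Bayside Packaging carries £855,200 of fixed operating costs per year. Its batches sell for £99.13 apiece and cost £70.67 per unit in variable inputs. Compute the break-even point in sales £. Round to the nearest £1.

Contribution margin per unit = £99.13 − £70.67 = £28.46, a CM ratio of £28.46 ÷ £99.13 = 0.2871.
Break-even sales = FC ÷ CM ratio = £855,200 × £99.13 / £28.46 = £2,978,776.

£2,978,776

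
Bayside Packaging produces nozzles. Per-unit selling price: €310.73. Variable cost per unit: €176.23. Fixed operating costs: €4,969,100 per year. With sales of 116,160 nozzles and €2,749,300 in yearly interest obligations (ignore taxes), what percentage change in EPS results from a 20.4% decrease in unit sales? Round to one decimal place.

Total contribution margin = 116,160 × €134.50 = €15,623,520.00.
Operating income = contribution − fixed costs = €15,623,520.00 − €4,969,100 = €10,654,420.00.
Interest = €2,749,300.00, so EBIT − I = €7,905,120.00.
Degree of combined leverage = contribution ÷ (EBIT − I) = €15,623,520.00 ÷ €7,905,120.00 = 1.9764.
EPS therefore changes by 1.9764 × (-20.4%) = -40.3%.

-40.3%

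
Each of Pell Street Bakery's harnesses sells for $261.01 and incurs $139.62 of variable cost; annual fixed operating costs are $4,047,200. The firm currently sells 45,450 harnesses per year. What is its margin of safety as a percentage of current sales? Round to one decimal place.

26.6%

Unit CM = price − variable cost = $261.01 − $139.62 = $121.39. Break-even units = $4,047,200 ÷ $121.39 = 33,340.47; break-even revenue = 33,340.47 × $261.01 = $8,702,196.82.
Actual sales revenue = 45,450 × $261.01 = $11,862,904.50.
Margin of safety = ($11,862,904.50 − $8,702,196.82) ÷ $11,862,904.50 = 26.6%.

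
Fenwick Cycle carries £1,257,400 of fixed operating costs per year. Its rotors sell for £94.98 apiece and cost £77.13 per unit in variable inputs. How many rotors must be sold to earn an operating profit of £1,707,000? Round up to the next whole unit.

166,073 rotors

Unit CM = price − variable cost = £94.98 − £77.13 = £17.85.
Units = (FC + target) / CM = (£1,257,400 + £1,707,000) / £17.85 = 166,072.83, so 166,073 rotors.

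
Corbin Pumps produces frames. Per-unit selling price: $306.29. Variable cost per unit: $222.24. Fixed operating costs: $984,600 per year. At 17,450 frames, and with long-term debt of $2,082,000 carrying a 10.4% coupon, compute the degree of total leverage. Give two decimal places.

5.52

Contribution at this volume is 17,450 × $84.05 = $1,466,672.50.
Operating income = contribution − fixed costs = $1,466,672.50 − $984,600 = $482,072.50. Interest = $216,528.00.
DOL = $1,466,672.50 ÷ $482,072.50 = 3.0424; DFL = $482,072.50 ÷ $265,544.50 = 1.8154.
DCL = DOL × DFL = 3.0424 × 1.8154 = 5.5232.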